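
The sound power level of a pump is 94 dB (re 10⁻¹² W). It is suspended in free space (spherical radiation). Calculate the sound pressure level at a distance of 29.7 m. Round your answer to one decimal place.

53.6 dB

Free-field spherical radiation: L_p = L_w − 10·log₁₀(4π·r²), r = 29.7 m.
4π·r² = 1.108e+04 m², 10·log₁₀ of that is 40.447 dB.
L_p = 94 − 40.447 = 53.55 dB.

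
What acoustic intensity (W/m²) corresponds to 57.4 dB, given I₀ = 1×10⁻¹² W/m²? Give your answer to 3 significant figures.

5.50e-07 W/m²

I = I₀·10^(L/10) = 10⁻¹² × 10^(57.4/10) = 10^(-6.260).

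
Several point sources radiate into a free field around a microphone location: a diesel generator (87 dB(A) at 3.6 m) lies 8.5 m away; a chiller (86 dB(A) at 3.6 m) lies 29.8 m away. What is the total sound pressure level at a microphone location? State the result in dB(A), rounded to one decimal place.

79.8 dB(A)

Propagate each source to the receiver with L = L_ref − 20·log₁₀(r/r_ref), then add intensities.
diesel generator: 87 − 20·log₁₀(8.5/3.6) = 87 − 7.46 = 79.54 dB(A).
chiller: 86 − 20·log₁₀(29.8/3.6) = 86 − 18.36 = 67.64 dB(A).
Σ 10^(L/10) = 9.571e+07 → L_total = 10·log₁₀(9.571e+07) = 79.81 dB(A).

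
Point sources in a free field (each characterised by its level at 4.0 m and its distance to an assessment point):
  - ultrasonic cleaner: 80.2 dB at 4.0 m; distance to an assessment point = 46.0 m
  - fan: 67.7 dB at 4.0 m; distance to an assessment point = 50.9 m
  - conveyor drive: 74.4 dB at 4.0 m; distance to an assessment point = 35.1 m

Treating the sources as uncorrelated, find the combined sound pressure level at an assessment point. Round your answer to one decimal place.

First find each source's level at the receiver (point-source: −20·log₁₀(r/r_ref)), then combine on an intensity basis.
ultrasonic cleaner: 80.2 − 20·log₁₀(46.0/4.0) = 80.2 − 21.21 = 58.99 dB.
fan: 67.7 − 20·log₁₀(50.9/4.0) = 67.7 − 22.09 = 45.61 dB.
conveyor drive: 74.4 − 20·log₁₀(35.1/4.0) = 74.4 − 18.86 = 55.54 dB.
Σ 10^(L/10) = 1.186e+06 → L_total = 10·log₁₀(1.186e+06) = 60.74 dB.

60.7 dB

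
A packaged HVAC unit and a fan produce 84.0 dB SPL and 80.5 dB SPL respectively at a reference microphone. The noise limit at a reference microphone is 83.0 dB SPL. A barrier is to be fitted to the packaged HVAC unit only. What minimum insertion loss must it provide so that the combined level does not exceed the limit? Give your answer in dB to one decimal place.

Everything except the packaged HVAC unit sums to 10^(80.5/10) = 1.122e+08 in linear terms, 80.50 dB SPL.
The limit corresponds to 10^(83.0/10) = 1.995e+08; subtracting the fixed part leaves 8.732e+07 for the packaged HVAC unit, i.e. 79.41 dB SPL.
So the packaged HVAC unit must be reduced from 84.0 to 79.41 dB SPL: IL = 4.59 dB.

4.6 dB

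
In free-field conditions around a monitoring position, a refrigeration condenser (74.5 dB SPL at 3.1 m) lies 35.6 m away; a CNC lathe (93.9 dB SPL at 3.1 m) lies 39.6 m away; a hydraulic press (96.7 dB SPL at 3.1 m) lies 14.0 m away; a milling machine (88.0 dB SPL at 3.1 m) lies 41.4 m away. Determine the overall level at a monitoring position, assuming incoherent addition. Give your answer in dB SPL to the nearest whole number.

Propagate each source to the receiver with L = L_ref − 20·log₁₀(r/r_ref), then add intensities.
refrigeration condenser: 74.5 − 20·log₁₀(35.6/3.1) = 74.5 − 21.20 = 53.30 dB SPL.
CNC lathe: 93.9 − 20·log₁₀(39.6/3.1) = 93.9 − 22.13 = 71.77 dB SPL.
hydraulic press: 96.7 − 20·log₁₀(14.0/3.1) = 96.7 − 13.10 = 83.60 dB SPL.
milling machine: 88.0 − 20·log₁₀(41.4/3.1) = 88.0 − 22.51 = 65.49 dB SPL.
Σ 10^(L/10) = 2.481e+08 → L_total = 10·log₁₀(2.481e+08) = 83.95 dB SPL.

84 dB SPL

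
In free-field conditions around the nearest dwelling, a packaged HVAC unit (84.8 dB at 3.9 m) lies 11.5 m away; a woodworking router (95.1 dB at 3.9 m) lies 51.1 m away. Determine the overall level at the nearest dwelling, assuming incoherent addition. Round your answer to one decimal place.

First find each source's level at the receiver (point-source: −20·log₁₀(r/r_ref)), then combine on an intensity basis.
packaged HVAC unit: 84.8 − 20·log₁₀(11.5/3.9) = 84.8 − 9.39 = 75.41 dB.
woodworking router: 95.1 − 20·log₁₀(51.1/3.9) = 95.1 − 22.35 = 72.75 dB.
Σ 10^(L/10) = 5.358e+07 → L_total = 10·log₁₀(5.358e+07) = 77.29 dB.

77.3 dB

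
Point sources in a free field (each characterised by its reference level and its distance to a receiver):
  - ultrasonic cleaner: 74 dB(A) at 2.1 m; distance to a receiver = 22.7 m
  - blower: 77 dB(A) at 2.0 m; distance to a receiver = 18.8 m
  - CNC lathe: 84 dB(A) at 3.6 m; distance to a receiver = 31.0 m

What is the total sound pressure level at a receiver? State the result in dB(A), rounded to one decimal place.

Propagate each source to the receiver with L = L_ref − 20·log₁₀(r/r_ref), then add intensities.
ultrasonic cleaner: 74 − 20·log₁₀(22.7/2.1) = 74 − 20.68 = 53.32 dB(A).
blower: 77 − 20·log₁₀(18.8/2.0) = 77 − 19.46 = 57.54 dB(A).
CNC lathe: 84 − 20·log₁₀(31.0/3.6) = 84 − 18.70 = 65.30 dB(A).
Σ 10^(L/10) = 4.170e+06 → L_total = 10·log₁₀(4.170e+06) = 66.20 dB(A).

66.2 dB(A)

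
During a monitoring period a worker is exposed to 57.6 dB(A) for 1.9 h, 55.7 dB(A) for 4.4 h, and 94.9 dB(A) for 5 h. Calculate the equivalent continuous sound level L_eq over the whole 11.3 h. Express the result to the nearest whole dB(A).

The energy average is taken in the linear domain: L_eq = 10·log₁₀[(Σ tᵢ·10^(Lᵢ/10))/T], T = 11.3 h.
Σ tᵢ·10^(Lᵢ/10) = 1.9·10^(57.6/10) + 4.4·10^(55.7/10) + 5·10^(94.9/10) = 1.545e+10.
L_eq = 10·log₁₀(1.545e+10/11.3) = 91.36 dB(A).

91 dB(A)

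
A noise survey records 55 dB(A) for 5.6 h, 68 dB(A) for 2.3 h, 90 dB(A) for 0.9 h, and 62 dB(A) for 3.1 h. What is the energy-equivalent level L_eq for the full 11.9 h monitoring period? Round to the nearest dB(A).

L_eq = 10·log₁₀[(1/T)·Σ tᵢ·10^(Lᵢ/10)] with T = 11.9 h.
Σ tᵢ·10^(Lᵢ/10) = 5.6·10^(55/10) + 2.3·10^(68/10) + 0.9·10^(90/10) + 3.1·10^(62/10) = 9.212e+08.
L_eq = 10·log₁₀(9.212e+08/11.9) = 78.89 dB(A).

79 dB(A)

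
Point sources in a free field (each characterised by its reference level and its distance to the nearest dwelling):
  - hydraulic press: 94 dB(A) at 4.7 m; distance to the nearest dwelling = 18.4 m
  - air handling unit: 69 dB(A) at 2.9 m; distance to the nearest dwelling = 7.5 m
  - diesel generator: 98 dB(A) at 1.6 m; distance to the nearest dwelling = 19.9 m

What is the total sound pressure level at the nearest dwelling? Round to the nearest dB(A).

First find each source's level at the receiver (point-source: −20·log₁₀(r/r_ref)), then combine on an intensity basis.
hydraulic press: 94 − 20·log₁₀(18.4/4.7) = 94 − 11.85 = 82.15 dB(A).
air handling unit: 69 − 20·log₁₀(7.5/2.9) = 69 − 8.25 = 60.75 dB(A).
diesel generator: 98 − 20·log₁₀(19.9/1.6) = 98 − 21.89 = 76.11 dB(A).
Σ 10^(L/10) = 2.059e+08 → L_total = 10·log₁₀(2.059e+08) = 83.14 dB(A).

83 dB(A)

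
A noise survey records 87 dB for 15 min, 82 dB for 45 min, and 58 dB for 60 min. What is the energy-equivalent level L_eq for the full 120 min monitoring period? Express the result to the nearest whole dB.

Weight each interval's intensity by its duration and average over T = 120 min:
Σ tᵢ·10^(Lᵢ/10) = 15·10^(87/10) + 45·10^(82/10) + 60·10^(58/10) = 1.469e+10.
L_eq = 10·log₁₀(1.469e+10/120) = 80.88 dB.

81 dB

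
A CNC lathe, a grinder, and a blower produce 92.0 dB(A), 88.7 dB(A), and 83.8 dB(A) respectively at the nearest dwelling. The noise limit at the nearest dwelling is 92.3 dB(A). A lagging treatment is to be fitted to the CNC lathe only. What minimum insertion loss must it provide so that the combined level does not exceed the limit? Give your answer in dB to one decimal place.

Everything except the CNC lathe sums to 10^(88.7/10) + 10^(83.8/10) = 9.812e+08 in linear terms, 89.92 dB(A).
The limit corresponds to 10^(92.3/10) = 1.698e+09; subtracting the fixed part leaves 7.171e+08 for the CNC lathe, i.e. 88.56 dB(A).
Required insertion loss = 92.0 − 88.56 = 3.44 dB.

3.4 dB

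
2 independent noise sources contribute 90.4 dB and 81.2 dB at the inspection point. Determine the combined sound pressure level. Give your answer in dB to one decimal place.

For uncorrelated sources the intensities add, so convert each level to linear form, sum, and take 10·log₁₀ of the total.
Σ 10^(L/10) = 10^(90.4/10) + 10^(81.2/10) = 1.228e+09.
L_total = 10·log₁₀(1.228e+09) = 90.89 dB.

90.9 dB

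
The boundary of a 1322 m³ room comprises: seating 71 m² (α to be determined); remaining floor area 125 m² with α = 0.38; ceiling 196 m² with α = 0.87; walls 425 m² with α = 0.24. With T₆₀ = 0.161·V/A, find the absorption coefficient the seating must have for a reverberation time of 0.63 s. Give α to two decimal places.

Required total absorption A = 0.161·1322/0.63 = 337.84 m².
Absorption from the other surfaces = 125·0.38 + 196·0.87 + 425·0.24 = 320.02 m², so the seating must supply 17.82 m² over 71 m².
α = 17.82/71 = 0.251.

0.25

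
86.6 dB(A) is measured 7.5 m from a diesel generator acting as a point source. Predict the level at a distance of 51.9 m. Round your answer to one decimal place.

Point-source attenuation: ΔL = 20·log₁₀(r₂/r₁) = 20·log₁₀(51.9/7.5) = 16.802 dB.
L₂ = 86.6 − 20·log₁₀(51.9/7.5) = 86.6 − 16.802 = 69.80 dB(A).

69.8 dB(A)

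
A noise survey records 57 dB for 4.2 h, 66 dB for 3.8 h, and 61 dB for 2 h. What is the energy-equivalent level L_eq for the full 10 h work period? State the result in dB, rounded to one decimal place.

Weight each interval's intensity by its duration and average over T = 10 h:
Σ tᵢ·10^(Lᵢ/10) = 4.2·10^(57/10) + 3.8·10^(66/10) + 2·10^(61/10) = 1.975e+07.
L_eq = 10·log₁₀(1.975e+07/10) = 62.96 dB.

63.0 dB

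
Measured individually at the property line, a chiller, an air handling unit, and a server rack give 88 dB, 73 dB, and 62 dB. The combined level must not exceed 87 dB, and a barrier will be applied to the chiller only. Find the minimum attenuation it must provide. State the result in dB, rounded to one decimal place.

1.2 dB

Everything except the chiller sums to 10^(73/10) + 10^(62/10) = 2.154e+07 in linear terms, 73.33 dB.
The limit corresponds to 10^(87/10) = 5.012e+08; subtracting the fixed part leaves 4.796e+08 for the chiller, i.e. 86.81 dB.
Required insertion loss = 88 − 86.81 = 1.19 dB.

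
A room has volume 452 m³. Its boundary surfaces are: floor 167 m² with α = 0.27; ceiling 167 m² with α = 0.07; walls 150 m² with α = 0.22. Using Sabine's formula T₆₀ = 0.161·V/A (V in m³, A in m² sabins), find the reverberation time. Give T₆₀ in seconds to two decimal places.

0.81 s

A = Σ Sᵢαᵢ = 167·0.27 + 167·0.07 + 150·0.22 = 89.78 m².
T₆₀ = 0.161 × 452 / 89.78 = 0.811 s.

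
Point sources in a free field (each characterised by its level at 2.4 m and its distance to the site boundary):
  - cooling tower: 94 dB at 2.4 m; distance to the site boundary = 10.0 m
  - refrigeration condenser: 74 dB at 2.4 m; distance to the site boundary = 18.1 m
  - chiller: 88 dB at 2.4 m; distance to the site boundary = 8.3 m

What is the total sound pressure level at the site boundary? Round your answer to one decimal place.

Propagate each source to the receiver with L = L_ref − 20·log₁₀(r/r_ref), then add intensities.
cooling tower: 94 − 20·log₁₀(10.0/2.4) = 94 − 12.40 = 81.60 dB.
refrigeration condenser: 74 − 20·log₁₀(18.1/2.4) = 74 − 17.55 = 56.45 dB.
chiller: 88 − 20·log₁₀(8.3/2.4) = 88 − 10.78 = 77.22 dB.
Σ 10^(L/10) = 1.979e+08 → L_total = 10·log₁₀(1.979e+08) = 82.96 dB.

83.0 dB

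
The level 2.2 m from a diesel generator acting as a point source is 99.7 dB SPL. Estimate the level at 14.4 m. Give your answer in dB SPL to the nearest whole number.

83 dB SPL

Spherical spreading from a point source gives a 20·log₁₀(r₂/r₁) drop.
L₂ = 99.7 − 20·log₁₀(14.4/2.2) = 99.7 − 16.319 = 83.38 dB SPL.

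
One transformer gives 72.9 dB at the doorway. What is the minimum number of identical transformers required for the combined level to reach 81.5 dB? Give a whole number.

8

N identical sources give L₁ + 10·log₁₀ N, so require 10·log₁₀ N ≥ 81.5 − 72.9 = 8.6 dB.
N ≥ 10^(8.6/10) = 7.244, so N = 8.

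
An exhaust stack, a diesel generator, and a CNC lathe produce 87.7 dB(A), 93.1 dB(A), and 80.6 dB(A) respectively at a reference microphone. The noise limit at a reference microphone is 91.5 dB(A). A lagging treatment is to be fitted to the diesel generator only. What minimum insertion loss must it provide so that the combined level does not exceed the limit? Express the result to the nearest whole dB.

5 dB

The untreated sources together contribute 10^(87.7/10) + 10^(80.6/10) = 7.037e+08, i.e. 88.47 dB(A).
To meet 91.5 dB(A) overall, the treated diesel generator may contribute at most 10^(91.5/10) − 7.037e+08 = 7.089e+08, i.e. 88.51 dB(A).
Required insertion loss = 93.1 − 88.51 = 4.59 dB.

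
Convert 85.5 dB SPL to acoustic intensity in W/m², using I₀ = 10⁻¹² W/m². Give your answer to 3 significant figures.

L = 10·log₁₀(I/I₀) ⇒ I = I₀·10^(L/10) = 10⁻¹² × 10^8.55.

0.000355 W/m²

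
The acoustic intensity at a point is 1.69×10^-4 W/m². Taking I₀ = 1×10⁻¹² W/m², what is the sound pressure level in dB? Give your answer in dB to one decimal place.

I/I₀ = 1.69×10^-4/10⁻¹² = 1.69×10^8, and L = 10·log₁₀(I/I₀).
L = 10·(0.2279 + 8) = 82.28 dB.

82.3 dB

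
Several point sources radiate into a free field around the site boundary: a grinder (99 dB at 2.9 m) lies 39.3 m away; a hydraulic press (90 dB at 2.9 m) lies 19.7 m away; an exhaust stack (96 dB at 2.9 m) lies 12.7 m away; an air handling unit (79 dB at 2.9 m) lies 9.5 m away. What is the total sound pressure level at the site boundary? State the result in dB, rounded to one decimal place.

Propagate each source to the receiver with L = L_ref − 20·log₁₀(r/r_ref), then add intensities.
grinder: 99 − 20·log₁₀(39.3/2.9) = 99 − 22.64 = 76.36 dB.
hydraulic press: 90 − 20·log₁₀(19.7/2.9) = 90 − 16.64 = 73.36 dB.
exhaust stack: 96 − 20·log₁₀(12.7/2.9) = 96 − 12.83 = 83.17 dB.
air handling unit: 79 − 20·log₁₀(9.5/2.9) = 79 − 10.31 = 68.69 dB.
Σ 10^(L/10) = 2.799e+08 → L_total = 10·log₁₀(2.799e+08) = 84.47 dB.

84.5 dB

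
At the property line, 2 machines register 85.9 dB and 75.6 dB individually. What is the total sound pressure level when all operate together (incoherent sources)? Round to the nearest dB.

Incoherent sources combine by intensity addition: L_total = 10·log₁₀(Σ 10^(L_i/10)).
Σ 10^(L/10) = 10^(85.9/10) + 10^(75.6/10) = 4.254e+08.
L_total = 10·log₁₀(4.254e+08) = 86.29 dB.

86 dB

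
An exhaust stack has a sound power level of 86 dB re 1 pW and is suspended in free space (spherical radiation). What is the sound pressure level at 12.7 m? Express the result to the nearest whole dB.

L_p = L_w − 10·log₁₀(4π·r²) with r = 12.7 m.
4π·r² = 2027 m², 10·log₁₀ of that is 33.068 dB.
L_p = 86 − 33.068 = 52.93 dB.

53 dB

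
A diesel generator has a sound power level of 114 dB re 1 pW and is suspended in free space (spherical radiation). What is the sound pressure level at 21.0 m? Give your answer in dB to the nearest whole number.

L_p = L_w − 10·log₁₀(4π·r²) with r = 21.0 m.
4π·r² = 5542 m², 10·log₁₀ of that is 37.436 dB.
L_p = 114 − 37.436 = 76.56 dB.

77 dB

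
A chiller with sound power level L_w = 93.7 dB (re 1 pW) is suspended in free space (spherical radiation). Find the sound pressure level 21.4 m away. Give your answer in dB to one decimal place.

Free-field spherical radiation: L_p = L_w − 10·log₁₀(4π·r²), r = 21.4 m.
4π·r² = 5755 m², 10·log₁₀ of that is 37.600 dB.
L_p = 93.7 − 37.600 = 56.10 dB.

56.1 dB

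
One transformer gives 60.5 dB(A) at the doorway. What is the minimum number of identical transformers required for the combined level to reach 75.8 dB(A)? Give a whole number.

Need L₁ + 10·log₁₀ N ≥ 75.8, i.e. log₁₀ N ≥ 1.53.
N ≥ 10^(15.3/10) = 33.884, so N = 34.

34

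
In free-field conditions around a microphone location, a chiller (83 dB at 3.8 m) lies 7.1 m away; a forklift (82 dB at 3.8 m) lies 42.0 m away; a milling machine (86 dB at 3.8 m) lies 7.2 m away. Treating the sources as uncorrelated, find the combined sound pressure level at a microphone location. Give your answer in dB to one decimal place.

First find each source's level at the receiver (point-source: −20·log₁₀(r/r_ref)), then combine on an intensity basis.
chiller: 83 − 20·log₁₀(7.1/3.8) = 83 − 5.43 = 77.57 dB.
forklift: 82 − 20·log₁₀(42.0/3.8) = 82 − 20.87 = 61.13 dB.
milling machine: 86 − 20·log₁₀(7.2/3.8) = 86 − 5.55 = 80.45 dB.
Σ 10^(L/10) = 1.693e+08 → L_total = 10·log₁₀(1.693e+08) = 82.29 dB.

82.3 dB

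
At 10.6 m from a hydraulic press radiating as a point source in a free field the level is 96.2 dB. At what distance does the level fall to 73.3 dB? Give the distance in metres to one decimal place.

For a point source L₁ − L₂ = 20·log₁₀(r₂/r₁), so r₂ = r₁·10^((L₁−L₂)/20).
r₂ = 10.6·10^((96.2−73.3)/20) = 10.6·10^(22.9/20) = 148.02 m.

148.0 m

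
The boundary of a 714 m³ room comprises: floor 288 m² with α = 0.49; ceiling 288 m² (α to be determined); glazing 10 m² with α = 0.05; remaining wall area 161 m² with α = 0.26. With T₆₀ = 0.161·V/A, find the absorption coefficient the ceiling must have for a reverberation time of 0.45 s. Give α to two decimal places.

0.25

A = 0.161·V/T₆₀ = 0.161·714/0.45 = 255.45 m² sabins.
Absorption from the other surfaces = 288·0.49 + 10·0.05 + 161·0.26 = 183.48 m², so the ceiling must supply 71.97 m² over 288 m².
α = 71.97/288 = 0.250.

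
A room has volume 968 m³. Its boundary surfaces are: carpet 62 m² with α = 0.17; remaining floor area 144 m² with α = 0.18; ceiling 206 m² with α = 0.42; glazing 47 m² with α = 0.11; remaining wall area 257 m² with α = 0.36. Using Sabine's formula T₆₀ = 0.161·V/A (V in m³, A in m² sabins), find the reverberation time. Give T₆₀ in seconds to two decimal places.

0.71 s

A = Σ Sᵢαᵢ = 62·0.17 + 144·0.18 + 206·0.42 + 47·0.11 + 257·0.36 = 220.67 m².
T₆₀ = 0.161 × 968 / 220.67 = 0.706 s.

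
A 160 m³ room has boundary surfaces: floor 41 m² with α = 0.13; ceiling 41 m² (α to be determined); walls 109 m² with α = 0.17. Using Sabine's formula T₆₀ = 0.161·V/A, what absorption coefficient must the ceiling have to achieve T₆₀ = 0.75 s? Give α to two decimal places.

0.26

A = 0.161·V/T₆₀ = 0.161·160/0.75 = 34.35 m² sabins.
Absorption from the other surfaces = 41·0.13 + 109·0.17 = 23.86 m², so the ceiling must supply 10.49 m² over 41 m².
α = 10.49/41 = 0.256.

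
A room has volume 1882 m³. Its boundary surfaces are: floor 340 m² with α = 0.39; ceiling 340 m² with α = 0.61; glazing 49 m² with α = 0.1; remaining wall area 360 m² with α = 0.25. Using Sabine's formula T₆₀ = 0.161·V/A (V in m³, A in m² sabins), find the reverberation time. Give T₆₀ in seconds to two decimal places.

0.70 s

Summing Sᵢαᵢ: 340·0.39 + 340·0.61 + 49·0.1 + 360·0.25 = 434.90 m².
T₆₀ = 0.161 × 1882 / 434.90 = 0.697 s.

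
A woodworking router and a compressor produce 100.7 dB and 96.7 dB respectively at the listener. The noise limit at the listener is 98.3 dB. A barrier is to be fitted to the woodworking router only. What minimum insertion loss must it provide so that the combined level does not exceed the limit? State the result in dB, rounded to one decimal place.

7.5 dB

Everything except the woodworking router sums to 10^(96.7/10) = 4.677e+09 in linear terms, 96.70 dB.
To meet 98.3 dB overall, the treated woodworking router may contribute at most 10^(98.3/10) − 4.677e+09 = 2.083e+09, i.e. 93.19 dB.
Required insertion loss = 100.7 − 93.19 = 7.51 dB.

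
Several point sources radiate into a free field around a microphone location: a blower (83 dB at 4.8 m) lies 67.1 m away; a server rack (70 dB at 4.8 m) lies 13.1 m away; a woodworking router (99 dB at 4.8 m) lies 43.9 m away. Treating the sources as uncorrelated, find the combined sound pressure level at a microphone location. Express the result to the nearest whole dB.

80 dB

First find each source's level at the receiver (point-source: −20·log₁₀(r/r_ref)), then combine on an intensity basis.
blower: 83 − 20·log₁₀(67.1/4.8) = 83 − 22.91 = 60.09 dB.
server rack: 70 − 20·log₁₀(13.1/4.8) = 70 − 8.72 = 61.28 dB.
woodworking router: 99 − 20·log₁₀(43.9/4.8) = 99 − 19.22 = 79.78 dB.
Σ 10^(L/10) = 9.733e+07 → L_total = 10·log₁₀(9.733e+07) = 79.88 dB.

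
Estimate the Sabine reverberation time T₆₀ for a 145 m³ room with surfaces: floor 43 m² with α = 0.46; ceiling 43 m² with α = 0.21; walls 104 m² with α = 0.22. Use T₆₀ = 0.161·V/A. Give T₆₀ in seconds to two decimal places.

Total absorption A = 43·0.46 + 43·0.21 + 104·0.22 = 51.69 m² sabins.
T₆₀ = 0.161·V/A = 0.161·145/51.69 = 0.452 s.

0.45 s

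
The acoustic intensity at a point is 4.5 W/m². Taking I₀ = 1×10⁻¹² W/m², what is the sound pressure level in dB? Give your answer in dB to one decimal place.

126.5 dB

Dividing by I₀ shifts the exponent by 12: I/I₀ = 4.5×10^12.
L = 10·(0.6532 + 12) = 126.53 dB.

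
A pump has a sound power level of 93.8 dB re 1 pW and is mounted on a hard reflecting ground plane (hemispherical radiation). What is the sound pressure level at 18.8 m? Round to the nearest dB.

Free-field hemispherical radiation: L_p = L_w − 10·log₁₀(2π·r²), r = 18.8 m.
2π·r² = 2221 m², 10·log₁₀ of that is 33.465 dB.
L_p = 93.8 − 33.465 = 60.34 dB.

60 dB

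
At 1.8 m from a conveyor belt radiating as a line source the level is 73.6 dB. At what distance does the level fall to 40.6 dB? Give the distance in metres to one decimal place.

3591.5 m

The 33.0 dB drop corresponds to a distance ratio of 10^(33.0/10) for a line source.
r₂ = 1.8·10^((73.6−40.6)/10) = 1.8·10^(33.0/10) = 3591.47 m.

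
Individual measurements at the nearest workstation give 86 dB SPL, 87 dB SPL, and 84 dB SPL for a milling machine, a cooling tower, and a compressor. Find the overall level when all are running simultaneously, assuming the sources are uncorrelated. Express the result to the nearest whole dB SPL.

For uncorrelated sources the intensities add, so convert each level to linear form, sum, and take 10·log₁₀ of the total.
Σ 10^(L/10) = 10^(86/10) + 10^(87/10) + 10^(84/10) = 1.150e+09.
L_total = 10·log₁₀(1.150e+09) = 90.61 dB SPL.

91 dB SPL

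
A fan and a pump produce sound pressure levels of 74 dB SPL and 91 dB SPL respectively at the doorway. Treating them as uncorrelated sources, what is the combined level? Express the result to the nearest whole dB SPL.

Incoherent sources combine by intensity addition: L_total = 10·log₁₀(Σ 10^(L_i/10)).
Σ 10^(L/10) = 10^(74/10) + 10^(91/10) = 1.284e+09.
L_total = 10·log₁₀(1.284e+09) = 91.09 dB SPL.

91 dB SPL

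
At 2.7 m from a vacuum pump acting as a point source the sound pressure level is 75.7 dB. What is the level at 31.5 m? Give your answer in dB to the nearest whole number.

Spherical spreading from a point source gives a 20·log₁₀(r₂/r₁) drop.
L₂ = 75.7 − 20·log₁₀(31.5/2.7) = 75.7 − 21.339 = 54.36 dB.

54 dB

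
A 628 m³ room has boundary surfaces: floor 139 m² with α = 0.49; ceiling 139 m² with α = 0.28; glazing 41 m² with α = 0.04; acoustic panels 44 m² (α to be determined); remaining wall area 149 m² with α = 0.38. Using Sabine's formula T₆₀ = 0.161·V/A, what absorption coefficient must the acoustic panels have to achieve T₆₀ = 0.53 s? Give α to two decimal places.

0.58

A = 0.161·V/T₆₀ = 0.161·628/0.53 = 190.77 m² sabins.
Absorption from the other surfaces = 139·0.49 + 139·0.28 + 41·0.04 + 149·0.38 = 165.29 m², so the acoustic panels must supply 25.48 m² over 44 m².
α = 25.48/44 = 0.579.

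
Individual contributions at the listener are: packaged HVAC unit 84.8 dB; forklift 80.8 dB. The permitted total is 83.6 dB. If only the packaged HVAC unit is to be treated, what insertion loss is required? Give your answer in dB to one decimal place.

The untreated sources together contribute 10^(80.8/10) = 1.202e+08, i.e. 80.80 dB.
To meet 83.6 dB overall, the treated packaged HVAC unit may contribute at most 10^(83.6/10) − 1.202e+08 = 1.089e+08, i.e. 80.37 dB.
Required insertion loss = 84.8 − 80.37 = 4.43 dB.

4.4 dB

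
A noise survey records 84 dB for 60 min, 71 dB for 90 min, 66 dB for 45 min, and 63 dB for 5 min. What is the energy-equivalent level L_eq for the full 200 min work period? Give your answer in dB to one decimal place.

79.1 dB

Weight each interval's intensity by its duration and average over T = 200 min:
Σ tᵢ·10^(Lᵢ/10) = 60·10^(84/10) + 90·10^(71/10) + 45·10^(66/10) + 5·10^(63/10) = 1.639e+10.
L_eq = 10·log₁₀(1.639e+10/200) = 79.14 dB.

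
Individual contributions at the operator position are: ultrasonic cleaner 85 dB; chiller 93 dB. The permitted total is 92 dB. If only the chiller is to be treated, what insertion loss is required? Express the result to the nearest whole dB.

2 dB

Fixed contribution from the other source: Σ 10^(L/10) = 10^(85/10) = 3.162e+08 (85.00 dB).
To meet 92 dB overall, the treated chiller may contribute at most 10^(92/10) − 3.162e+08 = 1.269e+09, i.e. 91.03 dB.
So the chiller must be reduced from 93 to 91.03 dB: IL = 1.97 dB.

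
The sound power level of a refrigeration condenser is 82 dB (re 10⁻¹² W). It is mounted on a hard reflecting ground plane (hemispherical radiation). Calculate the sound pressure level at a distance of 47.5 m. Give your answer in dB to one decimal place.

The power spreads over a hemisphere of area 2π·r², so L_p = L_w − 10·log₁₀(2π·r²).
2π·r² = 1.418e+04 m², 10·log₁₀ of that is 41.516 dB.
L_p = 82 − 41.516 = 40.48 dB.

40.5 dB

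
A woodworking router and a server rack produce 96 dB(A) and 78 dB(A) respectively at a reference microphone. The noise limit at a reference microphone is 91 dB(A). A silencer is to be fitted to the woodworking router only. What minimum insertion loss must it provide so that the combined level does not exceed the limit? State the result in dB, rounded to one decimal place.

Everything except the woodworking router sums to 10^(78/10) = 6.310e+07 in linear terms, 78.00 dB(A).
To meet 91 dB(A) overall, the treated woodworking router may contribute at most 10^(91/10) − 6.310e+07 = 1.196e+09, i.e. 90.78 dB(A).
So the woodworking router must be reduced from 96 to 90.78 dB(A): IL = 5.22 dB.

5.2 dB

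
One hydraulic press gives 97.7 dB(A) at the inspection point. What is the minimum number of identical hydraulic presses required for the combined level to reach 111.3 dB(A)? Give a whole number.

23

N identical sources give L₁ + 10·log₁₀ N, so require 10·log₁₀ N ≥ 111.3 − 97.7 = 13.6 dB.
N ≥ 10^(13.6/10) = 22.909, so N = 23.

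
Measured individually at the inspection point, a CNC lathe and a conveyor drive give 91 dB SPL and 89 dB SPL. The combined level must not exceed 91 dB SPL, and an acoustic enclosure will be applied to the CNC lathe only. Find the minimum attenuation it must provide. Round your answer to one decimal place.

4.3 dB

Everything except the CNC lathe sums to 10^(89/10) = 7.943e+08 in linear terms, 89.00 dB SPL.
The limit corresponds to 10^(91/10) = 1.259e+09; subtracting the fixed part leaves 4.646e+08 for the CNC lathe, i.e. 86.67 dB SPL.
Required insertion loss = 91 − 86.67 = 4.33 dB.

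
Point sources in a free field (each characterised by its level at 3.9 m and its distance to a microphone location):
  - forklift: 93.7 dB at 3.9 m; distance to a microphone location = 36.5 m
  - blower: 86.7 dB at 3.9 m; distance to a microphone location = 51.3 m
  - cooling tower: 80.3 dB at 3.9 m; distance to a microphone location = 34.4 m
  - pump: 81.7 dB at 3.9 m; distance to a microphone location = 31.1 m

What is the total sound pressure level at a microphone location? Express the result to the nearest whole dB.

75 dB

Propagate each source to the receiver with L = L_ref − 20·log₁₀(r/r_ref), then add intensities.
forklift: 93.7 − 20·log₁₀(36.5/3.9) = 93.7 − 19.42 = 74.28 dB.
blower: 86.7 − 20·log₁₀(51.3/3.9) = 86.7 − 22.38 = 64.32 dB.
cooling tower: 80.3 − 20·log₁₀(34.4/3.9) = 80.3 − 18.91 = 61.39 dB.
pump: 81.7 − 20·log₁₀(31.1/3.9) = 81.7 − 18.03 = 63.67 dB.
Σ 10^(L/10) = 3.317e+07 → L_total = 10·log₁₀(3.317e+07) = 75.21 dB.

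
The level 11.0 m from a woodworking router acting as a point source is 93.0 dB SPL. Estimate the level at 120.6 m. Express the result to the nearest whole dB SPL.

Point-source attenuation: ΔL = 20·log₁₀(r₂/r₁) = 20·log₁₀(120.6/11.0) = 20.799 dB.
L₂ = 93.0 − 20·log₁₀(120.6/11.0) = 93.0 − 20.799 = 72.20 dB SPL.

72 dB SPL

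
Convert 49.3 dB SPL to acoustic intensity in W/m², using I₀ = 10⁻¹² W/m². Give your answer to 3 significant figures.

I/I₀ = 10^(49.3/10) = 8.511e+04, so I = 8.511e+04 × 10⁻¹² W/m².

8.51e-08 W/m²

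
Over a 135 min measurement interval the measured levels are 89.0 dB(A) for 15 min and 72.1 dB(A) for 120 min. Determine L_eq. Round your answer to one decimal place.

80.1 dB(A)

The energy average is taken in the linear domain: L_eq = 10·log₁₀[(Σ tᵢ·10^(Lᵢ/10))/T], T = 135 min.
Σ tᵢ·10^(Lᵢ/10) = 15·10^(89.0/10) + 120·10^(72.1/10) = 1.386e+10.
L_eq = 10·log₁₀(1.386e+10/135) = 80.11 dB(A).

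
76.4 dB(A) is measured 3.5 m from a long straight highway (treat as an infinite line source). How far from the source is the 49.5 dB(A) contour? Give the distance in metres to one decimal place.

The 26.9 dB drop corresponds to a distance ratio of 10^(26.9/10) for a line source.
r₂ = 3.5·10^((76.4−49.5)/10) = 3.5·10^(26.9/10) = 1714.23 m.

1714.2 m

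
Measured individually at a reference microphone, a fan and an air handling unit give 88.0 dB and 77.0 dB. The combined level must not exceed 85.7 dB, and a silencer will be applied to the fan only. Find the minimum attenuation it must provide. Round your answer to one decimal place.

2.9 dB

Everything except the fan sums to 10^(77.0/10) = 5.012e+07 in linear terms, 77.00 dB.
The limit corresponds to 10^(85.7/10) = 3.715e+08; subtracting the fixed part leaves 3.214e+08 for the fan, i.e. 85.07 dB.
So the fan must be reduced from 88.0 to 85.07 dB: IL = 2.93 dB.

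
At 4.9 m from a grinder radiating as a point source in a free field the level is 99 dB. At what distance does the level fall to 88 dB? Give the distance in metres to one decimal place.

17.4 m

Point-source spreading drops the level by 20·log₁₀(r₂/r₁); inverting, r₂/r₁ = 10^(ΔL/20).
r₂ = 4.9·10^((99−88)/20) = 4.9·10^(11.0/20) = 17.39 m.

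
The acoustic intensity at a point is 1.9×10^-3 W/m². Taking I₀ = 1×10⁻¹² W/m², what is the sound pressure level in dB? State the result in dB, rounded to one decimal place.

92.8 dB

Dividing by I₀ shifts the exponent by 12: I/I₀ = 1.9×10^9.
L = 10·(0.2788 + 9) = 92.79 dB.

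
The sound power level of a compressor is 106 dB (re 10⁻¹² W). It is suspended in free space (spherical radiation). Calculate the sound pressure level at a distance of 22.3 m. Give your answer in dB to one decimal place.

68.0 dB

L_p = L_w − 10·log₁₀(4π·r²) with r = 22.3 m.
4π·r² = 6249 m², 10·log₁₀ of that is 37.958 dB.
L_p = 106 − 37.958 = 68.04 dB.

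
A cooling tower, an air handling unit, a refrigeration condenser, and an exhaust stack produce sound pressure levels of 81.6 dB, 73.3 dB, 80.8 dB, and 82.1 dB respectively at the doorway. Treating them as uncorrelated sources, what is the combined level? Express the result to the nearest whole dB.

For uncorrelated sources the intensities add, so convert each level to linear form, sum, and take 10·log₁₀ of the total.
Σ 10^(L/10) = 10^(81.6/10) + 10^(73.3/10) + 10^(80.8/10) + 10^(82.1/10) = 4.483e+08.
L_total = 10·log₁₀(4.483e+08) = 86.52 dB.

87 dB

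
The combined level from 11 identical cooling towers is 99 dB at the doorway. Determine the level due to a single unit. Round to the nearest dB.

11 equal contributions raise the level by 10·log₁₀ 11 = 10.414 dB, so each unit alone gives 99 − 10.414.

89 dB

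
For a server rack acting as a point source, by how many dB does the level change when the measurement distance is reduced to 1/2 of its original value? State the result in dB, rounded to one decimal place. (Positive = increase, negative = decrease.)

Point-source spreading: ΔL = −20·log₁₀(r₂/r₁).
ΔL = −20·log₁₀(0.5) = +6.02 dB.

+6.0 dB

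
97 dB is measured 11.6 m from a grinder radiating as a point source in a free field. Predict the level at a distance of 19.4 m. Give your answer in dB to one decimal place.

Spherical spreading from a point source gives a 20·log₁₀(r₂/r₁) drop.
L₂ = 97 − 20·log₁₀(19.4/11.6) = 97 − 4.467 = 92.53 dB.

92.5 dB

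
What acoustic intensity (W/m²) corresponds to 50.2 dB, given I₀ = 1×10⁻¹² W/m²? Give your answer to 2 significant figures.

1.0e-07 W/m²

L = 10·log₁₀(I/I₀) ⇒ I = I₀·10^(L/10) = 10⁻¹² × 10^5.02.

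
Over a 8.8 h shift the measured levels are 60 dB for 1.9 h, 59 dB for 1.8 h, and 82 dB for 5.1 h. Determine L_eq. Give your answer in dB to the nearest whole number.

The energy average is taken in the linear domain: L_eq = 10·log₁₀[(Σ tᵢ·10^(Lᵢ/10))/T], T = 8.8 h.
Σ tᵢ·10^(Lᵢ/10) = 1.9·10^(60/10) + 1.8·10^(59/10) + 5.1·10^(82/10) = 8.116e+08.
L_eq = 10·log₁₀(8.116e+08/8.8) = 79.65 dB.

80 dB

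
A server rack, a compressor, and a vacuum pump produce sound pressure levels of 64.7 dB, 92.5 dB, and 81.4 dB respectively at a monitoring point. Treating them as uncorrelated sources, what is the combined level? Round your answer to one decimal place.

92.8 dB

Incoherent sources combine by intensity addition: L_total = 10·log₁₀(Σ 10^(L_i/10)).
Σ 10^(L/10) = 10^(64.7/10) + 10^(92.5/10) + 10^(81.4/10) = 1.919e+09.
L_total = 10·log₁₀(1.919e+09) = 92.83 dB.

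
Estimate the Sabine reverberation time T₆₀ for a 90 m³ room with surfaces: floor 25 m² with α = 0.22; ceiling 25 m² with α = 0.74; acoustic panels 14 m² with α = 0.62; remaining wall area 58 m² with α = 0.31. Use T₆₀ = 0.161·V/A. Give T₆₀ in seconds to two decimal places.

0.29 s

Summing Sᵢαᵢ: 25·0.22 + 25·0.74 + 14·0.62 + 58·0.31 = 50.66 m².
T₆₀ = 0.161 × 90 / 50.66 = 0.286 s.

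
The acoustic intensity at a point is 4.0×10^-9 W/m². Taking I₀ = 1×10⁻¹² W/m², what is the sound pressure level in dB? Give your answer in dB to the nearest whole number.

L = 10·log₁₀(I/I₀) = 10·log₁₀(4.0×10^-9/10⁻¹²) = 10·log₁₀(4.0×10^3).
L = 10·(0.6021 + 3) = 36.02 dB.

36 dB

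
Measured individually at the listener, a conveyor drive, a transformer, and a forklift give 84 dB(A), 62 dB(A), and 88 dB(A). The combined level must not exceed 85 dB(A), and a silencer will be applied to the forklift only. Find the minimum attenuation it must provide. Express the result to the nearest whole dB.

Everything except the forklift sums to 10^(84/10) + 10^(62/10) = 2.528e+08 in linear terms, 84.03 dB(A).
The limit corresponds to 10^(85/10) = 3.162e+08; subtracting the fixed part leaves 6.345e+07 for the forklift, i.e. 78.02 dB(A).
So the forklift must be reduced from 88 to 78.02 dB(A): IL = 9.98 dB.

10 dB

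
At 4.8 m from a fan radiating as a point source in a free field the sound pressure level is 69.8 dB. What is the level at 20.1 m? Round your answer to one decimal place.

57.4 dB

Point-source attenuation: ΔL = 20·log₁₀(r₂/r₁) = 20·log₁₀(20.1/4.8) = 12.439 dB.
L₂ = 69.8 − 20·log₁₀(20.1/4.8) = 69.8 − 12.439 = 57.36 dB.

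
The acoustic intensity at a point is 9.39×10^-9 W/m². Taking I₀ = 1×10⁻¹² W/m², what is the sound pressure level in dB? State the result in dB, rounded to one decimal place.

L = 10·log₁₀(I/I₀) = 10·log₁₀(9.39×10^-9/10⁻¹²) = 10·log₁₀(9.39×10^3).
L = 10·(0.9727 + 3) = 39.73 dB.

39.7 dB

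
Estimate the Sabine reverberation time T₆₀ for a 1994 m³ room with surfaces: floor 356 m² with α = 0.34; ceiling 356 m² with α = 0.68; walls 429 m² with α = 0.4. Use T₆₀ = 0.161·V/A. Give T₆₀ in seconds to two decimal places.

0.60 s

A = Σ Sᵢαᵢ = 356·0.34 + 356·0.68 + 429·0.4 = 534.72 m².
T₆₀ = 0.161 × 1994 / 534.72 = 0.600 s.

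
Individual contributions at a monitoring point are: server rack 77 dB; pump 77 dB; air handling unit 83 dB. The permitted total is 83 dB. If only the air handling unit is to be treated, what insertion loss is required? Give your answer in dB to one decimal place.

3.0 dB

Everything except the air handling unit sums to 10^(77/10) + 10^(77/10) = 1.002e+08 in linear terms, 80.01 dB.
To meet 83 dB overall, the treated air handling unit may contribute at most 10^(83/10) − 1.002e+08 = 9.929e+07, i.e. 79.97 dB.
Required insertion loss = 83 − 79.97 = 3.03 dB.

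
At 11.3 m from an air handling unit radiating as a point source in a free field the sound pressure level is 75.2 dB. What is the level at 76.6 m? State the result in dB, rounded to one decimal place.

Point-source attenuation: ΔL = 20·log₁₀(r₂/r₁) = 20·log₁₀(76.6/11.3) = 16.623 dB.
L₂ = 75.2 − 20·log₁₀(76.6/11.3) = 75.2 − 16.623 = 58.58 dB.

58.6 dB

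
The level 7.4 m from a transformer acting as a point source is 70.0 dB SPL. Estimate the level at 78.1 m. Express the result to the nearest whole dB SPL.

For a point source, L₂ = L₁ − 20·log₁₀(r₂/r₁).
L₂ = 70.0 − 20·log₁₀(78.1/7.4) = 70.0 − 20.468 = 49.53 dB SPL.

50 dB SPL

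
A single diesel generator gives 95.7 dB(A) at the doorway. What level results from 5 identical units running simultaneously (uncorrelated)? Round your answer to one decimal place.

With 5 equal, uncorrelated contributions the intensity is 5× that of one unit, giving a rise of 10·log₁₀ 5.
L_total = 95.7 + 10·log₁₀(5) = 95.7 + 6.990 = 102.69 dB(A).

102.7 dB(A)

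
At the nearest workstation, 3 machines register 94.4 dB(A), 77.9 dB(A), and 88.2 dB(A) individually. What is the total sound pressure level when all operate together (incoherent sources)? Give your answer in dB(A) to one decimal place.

Incoherent sources combine by intensity addition: L_total = 10·log₁₀(Σ 10^(L_i/10)).
Σ 10^(L/10) = 10^(94.4/10) + 10^(77.9/10) + 10^(88.2/10) = 3.477e+09.
L_total = 10·log₁₀(3.477e+09) = 95.41 dB(A).

95.4 dB(A)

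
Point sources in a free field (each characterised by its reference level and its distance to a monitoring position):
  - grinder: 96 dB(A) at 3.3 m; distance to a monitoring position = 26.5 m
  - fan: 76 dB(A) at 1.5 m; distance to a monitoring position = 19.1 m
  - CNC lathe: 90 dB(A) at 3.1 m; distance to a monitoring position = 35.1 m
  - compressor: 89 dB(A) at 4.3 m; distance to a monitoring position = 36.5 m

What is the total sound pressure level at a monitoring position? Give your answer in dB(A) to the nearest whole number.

First find each source's level at the receiver (point-source: −20·log₁₀(r/r_ref)), then combine on an intensity basis.
grinder: 96 − 20·log₁₀(26.5/3.3) = 96 − 18.09 = 77.91 dB(A).
fan: 76 − 20·log₁₀(19.1/1.5) = 76 − 22.10 = 53.90 dB(A).
CNC lathe: 90 − 20·log₁₀(35.1/3.1) = 90 − 21.08 = 68.92 dB(A).
compressor: 89 − 20·log₁₀(36.5/4.3) = 89 − 18.58 = 70.42 dB(A).
Σ 10^(L/10) = 8.081e+07 → L_total = 10·log₁₀(8.081e+07) = 79.07 dB(A).

79 dB(A)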